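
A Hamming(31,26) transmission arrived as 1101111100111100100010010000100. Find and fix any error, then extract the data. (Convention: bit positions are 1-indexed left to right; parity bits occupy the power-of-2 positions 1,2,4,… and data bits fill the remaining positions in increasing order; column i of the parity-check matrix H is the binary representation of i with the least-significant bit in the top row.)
Syndrome s = H · r^T (mod 2), r = 1101111100111100100010010000100:
  s[0] = (1010101010101010101010101010101)·(1101111100111100100010010000100) mod 2 = 1+0+0+0+1+0+1+0+0+0+1+0+1+0+0+0+1+0+0+0+1+0+0+0+0+0+0+0+1+0+0 mod 2 = 0
  s[1] = (0110011001100110011001100110011)·(1101111100111100100010010000100) mod 2 = 0+1+0+0+0+1+1+0+0+0+1+0+0+1+0+0+0+0+0+0+0+0+0+0+0+0+0+0+0+0+0 mod 2 = 1
  s[2] = (0001111000011110000111100001111)·(1101111100111100100010010000100) mod 2 = 0+0+0+1+1+1+1+0+0+0+0+1+1+1+0+0+0+0+0+0+1+0+0+0+0+0+0+0+1+0+0 mod 2 = 1
  s[3] = (0000000111111110000000011111111)·(1101111100111100100010010000100) mod 2 = 0+0+0+0+0+0+0+1+0+0+1+1+1+1+0+0+0+0+0+0+0+0+0+1+0+0+0+0+1+0+0 mod 2 = 1
  s[4] = (0000000000000001111111111111111)·(1101111100111100100010010000100) mod 2 = 0+0+0+0+0+0+0+0+0+0+0+0+0+0+0+0+1+0+0+0+1+0+0+1+0+0+0+0+1+0+0 mod 2 = 0
Syndrome = 01110
Column 14 of H equals this syndrome → error at bit 14 (1-indexed).
Flip bit 14: 1101111100111100100010010000100 → 1101111100111000100010010000100
Extract data bits at positions {3,5,6,7,9,10,11,12,13,14,15,17,18,19,20,21,22,23,24,25,26,27,28,29,30,31}: 01110011100100010010000100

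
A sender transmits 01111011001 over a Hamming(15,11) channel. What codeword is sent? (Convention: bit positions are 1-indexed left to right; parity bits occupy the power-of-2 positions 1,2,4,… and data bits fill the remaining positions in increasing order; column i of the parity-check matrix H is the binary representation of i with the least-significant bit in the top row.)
Codeword c = d · G (mod 2), d = 01111011001:
  c[0] = d·G[:,0] = (01111011001)·(11011010101) mod 2 = 0+1+0+1+1+0+1+0+0+0+1 mod 2 = 1
  c[1] = d·G[:,1] = (01111011001)·(10110110011) mod 2 = 0+0+1+1+0+0+1+0+0+0+1 mod 2 = 0
  c[2] = d·G[:,2] = (01111011001)·(10000000000) mod 2 = 0+0+0+0+0+0+0+0+0+0+0 mod 2 = 0
  c[3] = d·G[:,3] = (01111011001)·(01110001111) mod 2 = 0+1+1+1+0+0+0+1+0+0+1 mod 2 = 1
  c[4] = d·G[:,4] = (01111011001)·(01000000000) mod 2 = 0+1+0+0+0+0+0+0+0+0+0 mod 2 = 1
  c[5] = d·G[:,5] = (01111011001)·(00100000000) mod 2 = 0+0+1+0+0+0+0+0+0+0+0 mod 2 = 1
  c[6] = d·G[:,6] = (01111011001)·(00010000000) mod 2 = 0+0+0+1+0+0+0+0+0+0+0 mod 2 = 1
  c[7] = d·G[:,7] = (01111011001)·(00001111111) mod 2 = 0+0+0+0+1+0+1+1+0+0+1 mod 2 = 0
  c[8] = d·G[:,8] = (01111011001)·(00001000000) mod 2 = 0+0+0+0+1+0+0+0+0+0+0 mod 2 = 1
  c[9] = d·G[:,9] = (01111011001)·(00000100000) mod 2 = 0+0+0+0+0+0+0+0+0+0+0 mod 2 = 0
  c[10] = d·G[:,10] = (01111011001)·(00000010000) mod 2 = 0+0+0+0+0+0+1+0+0+0+0 mod 2 = 1
  c[11] = d·G[:,11] = (01111011001)·(00000001000) mod 2 = 0+0+0+0+0+0+0+1+0+0+0 mod 2 = 1
  c[12] = d·G[:,12] = (01111011001)·(00000000100) mod 2 = 0+0+0+0+0+0+0+0+0+0+0 mod 2 = 0
  c[13] = d·G[:,13] = (01111011001)·(00000000010) mod 2 = 0+0+0+0+0+0+0+0+0+0+0 mod 2 = 0
  c[14] = d·G[:,14] = (01111011001)·(00000000001) mod 2 = 0+0+0+0+0+0+0+0+0+0+1 mod 2 = 1
Codeword = 100111101011001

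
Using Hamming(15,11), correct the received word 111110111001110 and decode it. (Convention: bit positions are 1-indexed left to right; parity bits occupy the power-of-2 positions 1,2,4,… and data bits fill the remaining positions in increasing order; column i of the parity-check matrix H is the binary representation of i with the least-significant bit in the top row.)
Syndrome s = H · r^T (mod 2), r = 111110111001110:
  s[0] = (101010101010101)·(111110111001110) mod 2 = 1+0+1+0+1+0+1+0+1+0+0+0+1+0+0 mod 2 = 0
  s[1] = (011001100110011)·(111110111001110) mod 2 = 0+1+1+0+0+0+1+0+0+0+0+0+0+1+0 mod 2 = 0
  s[2] = (000111100001111)·(111110111001110) mod 2 = 0+0+0+1+1+0+1+0+0+0+0+1+1+1+0 mod 2 = 0
  s[3] = (000000011111111)·(111110111001110) mod 2 = 0+0+0+0+0+0+0+1+1+0+0+1+1+1+0 mod 2 = 1
Syndrome = 0001
Column 8 of H equals this syndrome → error at bit 8 (1-indexed).
Flip bit 8: 111110111001110 → 111110101001110
Extract data bits at positions {3,5,6,7,9,10,11,12,13,14,15}: 11011001110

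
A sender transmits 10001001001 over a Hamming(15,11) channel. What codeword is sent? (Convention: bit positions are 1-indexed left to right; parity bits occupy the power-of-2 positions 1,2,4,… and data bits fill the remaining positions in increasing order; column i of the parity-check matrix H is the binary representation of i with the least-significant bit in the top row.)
Codeword c = d · G (mod 2), d = 10001001001:
  c[0] = d·G[:,0] = (10001001001)·(11011010101) mod 2 = 1+0+0+0+1+0+0+0+0+0+1 mod 2 = 1
  c[1] = d·G[:,1] = (10001001001)·(10110110011) mod 2 = 1+0+0+0+0+0+0+0+0+0+1 mod 2 = 0
  c[2] = d·G[:,2] = (10001001001)·(10000000000) mod 2 = 1+0+0+0+0+0+0+0+0+0+0 mod 2 = 1
  c[3] = d·G[:,3] = (10001001001)·(01110001111) mod 2 = 0+0+0+0+0+0+0+1+0+0+1 mod 2 = 0
  c[4] = d·G[:,4] = (10001001001)·(01000000000) mod 2 = 0+0+0+0+0+0+0+0+0+0+0 mod 2 = 0
  c[5] = d·G[:,5] = (10001001001)·(00100000000) mod 2 = 0+0+0+0+0+0+0+0+0+0+0 mod 2 = 0
  c[6] = d·G[:,6] = (10001001001)·(00010000000) mod 2 = 0+0+0+0+0+0+0+0+0+0+0 mod 2 = 0
  c[7] = d·G[:,7] = (10001001001)·(00001111111) mod 2 = 0+0+0+0+1+0+0+1+0+0+1 mod 2 = 1
  c[8] = d·G[:,8] = (10001001001)·(00001000000) mod 2 = 0+0+0+0+1+0+0+0+0+0+0 mod 2 = 1
  c[9] = d·G[:,9] = (10001001001)·(00000100000) mod 2 = 0+0+0+0+0+0+0+0+0+0+0 mod 2 = 0
  c[10] = d·G[:,10] = (10001001001)·(00000010000) mod 2 = 0+0+0+0+0+0+0+0+0+0+0 mod 2 = 0
  c[11] = d·G[:,11] = (10001001001)·(00000001000) mod 2 = 0+0+0+0+0+0+0+1+0+0+0 mod 2 = 1
  c[12] = d·G[:,12] = (10001001001)·(00000000100) mod 2 = 0+0+0+0+0+0+0+0+0+0+0 mod 2 = 0
  c[13] = d·G[:,13] = (10001001001)·(00000000010) mod 2 = 0+0+0+0+0+0+0+0+0+0+0 mod 2 = 0
  c[14] = d·G[:,14] = (10001001001)·(00000000001) mod 2 = 0+0+0+0+0+0+0+0+0+0+1 mod 2 = 1
Codeword = 101000011001001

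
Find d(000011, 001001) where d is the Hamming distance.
XOR = 001010, count of 1s = 2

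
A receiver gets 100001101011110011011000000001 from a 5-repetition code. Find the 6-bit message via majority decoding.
Split into 5-bit blocks and majority-vote each:
  block 1 = 10000: 1 ones, 4 zeros → 0
  block 2 = 11010: 3 ones, 2 zeros → 1
  block 3 = 11110: 4 ones, 1 zeros → 1
  block 4 = 01101: 3 ones, 2 zeros → 1
  block 5 = 10000: 1 ones, 4 zeros → 0
  block 6 = 00001: 1 ones, 4 zeros → 0
Decoded = 011100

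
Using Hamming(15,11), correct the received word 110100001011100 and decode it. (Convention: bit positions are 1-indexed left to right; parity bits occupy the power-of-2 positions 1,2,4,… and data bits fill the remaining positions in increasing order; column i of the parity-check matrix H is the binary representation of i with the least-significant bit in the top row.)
Syndrome s = H · r^T (mod 2), r = 110100001011100:
  s[0] = (101010101010101)·(110100001011100) mod 2 = 1+0+0+0+0+0+0+0+1+0+1+0+1+0+0 mod 2 = 0
  s[1] = (011001100110011)·(110100001011100) mod 2 = 0+1+0+0+0+0+0+0+0+0+1+0+0+0+0 mod 2 = 0
  s[2] = (000111100001111)·(110100001011100) mod 2 = 0+0+0+1+0+0+0+0+0+0+0+1+1+0+0 mod 2 = 1
  s[3] = (000000011111111)·(110100001011100) mod 2 = 0+0+0+0+0+0+0+0+1+0+1+1+1+0+0 mod 2 = 0
Syndrome = 0010
Column 4 of H equals this syndrome → error at bit 4 (1-indexed).
Flip bit 4: 110100001011100 → 110000001011100
Extract data bits at positions {3,5,6,7,9,10,11,12,13,14,15}: 00001011100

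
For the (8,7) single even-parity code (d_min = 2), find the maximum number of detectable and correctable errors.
Detection only: up to d_min − 1 = 1 errors.
Correction: up to ⌊(d_min − 1)/2⌋ = ⌊1/2⌋ = 0 errors.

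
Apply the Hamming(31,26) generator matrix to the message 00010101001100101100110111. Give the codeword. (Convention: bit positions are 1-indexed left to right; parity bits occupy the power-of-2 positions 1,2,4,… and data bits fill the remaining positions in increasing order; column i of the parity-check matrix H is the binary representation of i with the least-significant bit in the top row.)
Codeword c = d · G (mod 2), d = 00010101001100101100110111:
  c[0] = d·G[:,0] = (00010101001100101100110111)·(11011010101101010101010101) mod 2 = 0+0+0+1+0+0+0+0+0+0+1+1+0+0+0+0+0+1+0+0+0+1+0+1+0+1 mod 2 = 1
  c[1] = d·G[:,1] = (00010101001100101100110111)·(10110110011011001100110011) mod 2 = 0+0+0+1+0+1+0+0+0+0+1+0+0+0+0+0+1+1+0+0+1+1+0+0+1+1 mod 2 = 1
  c[2] = d·G[:,2] = (00010101001100101100110111)·(10000000000000000000000000) mod 2 = 0+0+0+0+0+0+0+0+0+0+0+0+0+0+0+0+0+0+0+0+0+0+0+0+0+0 mod 2 = 0
  c[3] = d·G[:,3] = (00010101001100101100110111)·(01110001111000111100001111) mod 2 = 0+0+0+1+0+0+0+1+0+0+1+0+0+0+1+0+1+1+0+0+0+0+0+1+1+1 mod 2 = 1
  c[4] = d·G[:,4] = (00010101001100101100110111)·(01000000000000000000000000) mod 2 = 0+0+0+0+0+0+0+0+0+0+0+0+0+0+0+0+0+0+0+0+0+0+0+0+0+0 mod 2 = 0
  c[5] = d·G[:,5] = (00010101001100101100110111)·(00100000000000000000000000) mod 2 = 0+0+0+0+0+0+0+0+0+0+0+0+0+0+0+0+0+0+0+0+0+0+0+0+0+0 mod 2 = 0
  c[6] = d·G[:,6] = (00010101001100101100110111)·(00010000000000000000000000) mod 2 = 0+0+0+1+0+0+0+0+0+0+0+0+0+0+0+0+0+0+0+0+0+0+0+0+0+0 mod 2 = 1
  c[7] = d·G[:,7] = (00010101001100101100110111)·(00001111111000000011111111) mod 2 = 0+0+0+0+0+1+0+1+0+0+1+0+0+0+0+0+0+0+0+0+1+1+0+1+1+1 mod 2 = 0
  c[8] = d·G[:,8] = (00010101001100101100110111)·(00001000000000000000000000) mod 2 = 0+0+0+0+0+0+0+0+0+0+0+0+0+0+0+0+0+0+0+0+0+0+0+0+0+0 mod 2 = 0
  c[9] = d·G[:,9] = (00010101001100101100110111)·(00000100000000000000000000) mod 2 = 0+0+0+0+0+1+0+0+0+0+0+0+0+0+0+0+0+0+0+0+0+0+0+0+0+0 mod 2 = 1
  c[10] = d·G[:,10] = (00010101001100101100110111)·(00000010000000000000000000) mod 2 = 0+0+0+0+0+0+0+0+0+0+0+0+0+0+0+0+0+0+0+0+0+0+0+0+0+0 mod 2 = 0
  c[11] = d·G[:,11] = (00010101001100101100110111)·(00000001000000000000000000) mod 2 = 0+0+0+0+0+0+0+1+0+0+0+0+0+0+0+0+0+0+0+0+0+0+0+0+0+0 mod 2 = 1
  c[12] = d·G[:,12] = (00010101001100101100110111)·(00000000100000000000000000) mod 2 = 0+0+0+0+0+0+0+0+0+0+0+0+0+0+0+0+0+0+0+0+0+0+0+0+0+0 mod 2 = 0
  c[13] = d·G[:,13] = (00010101001100101100110111)·(00000000010000000000000000) mod 2 = 0+0+0+0+0+0+0+0+0+0+0+0+0+0+0+0+0+0+0+0+0+0+0+0+0+0 mod 2 = 0
  c[14] = d·G[:,14] = (00010101001100101100110111)·(00000000001000000000000000) mod 2 = 0+0+0+0+0+0+0+0+0+0+1+0+0+0+0+0+0+0+0+0+0+0+0+0+0+0 mod 2 = 1
  c[15] = d·G[:,15] = (00010101001100101100110111)·(00000000000111111111111111) mod 2 = 0+0+0+0+0+0+0+0+0+0+0+1+0+0+1+0+1+1+0+0+1+1+0+1+1+1 mod 2 = 1
  c[16] = d·G[:,16] = (00010101001100101100110111)·(00000000000100000000000000) mod 2 = 0+0+0+0+0+0+0+0+0+0+0+1+0+0+0+0+0+0+0+0+0+0+0+0+0+0 mod 2 = 1
  c[17] = d·G[:,17] = (00010101001100101100110111)·(00000000000010000000000000) mod 2 = 0+0+0+0+0+0+0+0+0+0+0+0+0+0+0+0+0+0+0+0+0+0+0+0+0+0 mod 2 = 0
  c[18] = d·G[:,18] = (00010101001100101100110111)·(00000000000001000000000000) mod 2 = 0+0+0+0+0+0+0+0+0+0+0+0+0+0+0+0+0+0+0+0+0+0+0+0+0+0 mod 2 = 0
  c[19] = d·G[:,19] = (00010101001100101100110111)·(00000000000000100000000000) mod 2 = 0+0+0+0+0+0+0+0+0+0+0+0+0+0+1+0+0+0+0+0+0+0+0+0+0+0 mod 2 = 1
  c[20] = d·G[:,20] = (00010101001100101100110111)·(00000000000000010000000000) mod 2 = 0+0+0+0+0+0+0+0+0+0+0+0+0+0+0+0+0+0+0+0+0+0+0+0+0+0 mod 2 = 0
  c[21] = d·G[:,21] = (00010101001100101100110111)·(00000000000000001000000000) mod 2 = 0+0+0+0+0+0+0+0+0+0+0+0+0+0+0+0+1+0+0+0+0+0+0+0+0+0 mod 2 = 1
  c[22] = d·G[:,22] = (00010101001100101100110111)·(00000000000000000100000000) mod 2 = 0+0+0+0+0+0+0+0+0+0+0+0+0+0+0+0+0+1+0+0+0+0+0+0+0+0 mod 2 = 1
  c[23] = d·G[:,23] = (00010101001100101100110111)·(00000000000000000010000000) mod 2 = 0+0+0+0+0+0+0+0+0+0+0+0+0+0+0+0+0+0+0+0+0+0+0+0+0+0 mod 2 = 0
  c[24] = d·G[:,24] = (00010101001100101100110111)·(00000000000000000001000000) mod 2 = 0+0+0+0+0+0+0+0+0+0+0+0+0+0+0+0+0+0+0+0+0+0+0+0+0+0 mod 2 = 0
  c[25] = d·G[:,25] = (00010101001100101100110111)·(00000000000000000000100000) mod 2 = 0+0+0+0+0+0+0+0+0+0+0+0+0+0+0+0+0+0+0+0+1+0+0+0+0+0 mod 2 = 1
  c[26] = d·G[:,26] = (00010101001100101100110111)·(00000000000000000000010000) mod 2 = 0+0+0+0+0+0+0+0+0+0+0+0+0+0+0+0+0+0+0+0+0+1+0+0+0+0 mod 2 = 1
  c[27] = d·G[:,27] = (00010101001100101100110111)·(00000000000000000000001000) mod 2 = 0+0+0+0+0+0+0+0+0+0+0+0+0+0+0+0+0+0+0+0+0+0+0+0+0+0 mod 2 = 0
  c[28] = d·G[:,28] = (00010101001100101100110111)·(00000000000000000000000100) mod 2 = 0+0+0+0+0+0+0+0+0+0+0+0+0+0+0+0+0+0+0+0+0+0+0+1+0+0 mod 2 = 1
  c[29] = d·G[:,29] = (00010101001100101100110111)·(00000000000000000000000010) mod 2 = 0+0+0+0+0+0+0+0+0+0+0+0+0+0+0+0+0+0+0+0+0+0+0+0+1+0 mod 2 = 1
  c[30] = d·G[:,30] = (00010101001100101100110111)·(00000000000000000000000001) mod 2 = 0+0+0+0+0+0+0+0+0+0+0+0+0+0+0+0+0+0+0+0+0+0+0+0+0+1 mod 2 = 1
Codeword = 1101001001010011100101100110111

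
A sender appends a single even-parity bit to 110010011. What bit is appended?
Sum of data bits: 1+1+0+0+1+0+0+1+1 = 5.
5 mod 2 = 1, so parity bit = 1.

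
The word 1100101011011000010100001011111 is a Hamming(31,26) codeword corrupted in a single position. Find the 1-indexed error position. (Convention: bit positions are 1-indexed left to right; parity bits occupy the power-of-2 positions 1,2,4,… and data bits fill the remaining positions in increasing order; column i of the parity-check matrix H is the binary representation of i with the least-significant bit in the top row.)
Syndrome s = H · r^T (mod 2), r = 1100101011011000010100001011111:
  s[0] = (1010101010101010101010101010101)·(1100101011011000010100001011111) mod 2 = 1+0+0+0+1+0+1+0+1+0+0+0+1+0+0+0+0+0+0+0+0+0+0+0+1+0+1+0+1+0+1 mod 2 = 1
  s[1] = (0110011001100110011001100110011)·(1100101011011000010100001011111) mod 2 = 0+1+0+0+0+0+1+0+0+1+0+0+0+0+0+0+0+1+0+0+0+0+0+0+0+0+1+0+0+1+1 mod 2 = 1
  s[2] = (0001111000011110000111100001111)·(1100101011011000010100001011111) mod 2 = 0+0+0+0+1+0+1+0+0+0+0+1+1+0+0+0+0+0+0+1+0+0+0+0+0+0+0+1+1+1+1 mod 2 = 1
  s[3] = (0000000111111110000000011111111)·(1100101011011000010100001011111) mod 2 = 0+0+0+0+0+0+0+0+1+1+0+1+1+0+0+0+0+0+0+0+0+0+0+0+1+0+1+1+1+1+1 mod 2 = 0
  s[4] = (0000000000000001111111111111111)·(1100101011011000010100001011111) mod 2 = 0+0+0+0+0+0+0+0+0+0+0+0+0+0+0+0+0+1+0+1+0+0+0+0+1+0+1+1+1+1+1 mod 2 = 0
Syndrome = 11100
Column i of H is the binary representation of i, so the syndrome is the binary index of the flipped bit.
Read s = 11100 with s[0] as LSB: 1·2^0 + 1·2^1 + 1·2^2 + 0·2^3 + 0·2^4 = 7.
Error is at bit position 7.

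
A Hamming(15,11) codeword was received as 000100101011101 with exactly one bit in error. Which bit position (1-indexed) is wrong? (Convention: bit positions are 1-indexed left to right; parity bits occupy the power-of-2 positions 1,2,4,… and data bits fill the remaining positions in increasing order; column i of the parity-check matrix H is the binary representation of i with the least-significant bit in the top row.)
Syndrome s = H · r^T (mod 2), r = 000100101011101:
  s[0] = (101010101010101)·(000100101011101) mod 2 = 0+0+0+0+0+0+1+0+1+0+1+0+1+0+1 mod 2 = 1
  s[1] = (011001100110011)·(000100101011101) mod 2 = 0+0+0+0+0+0+1+0+0+0+1+0+0+0+1 mod 2 = 1
  s[2] = (000111100001111)·(000100101011101) mod 2 = 0+0+0+1+0+0+1+0+0+0+0+1+1+0+1 mod 2 = 1
  s[3] = (000000011111111)·(000100101011101) mod 2 = 0+0+0+0+0+0+0+0+1+0+1+1+1+0+1 mod 2 = 1
Syndrome = 1111
Column i of H is the binary representation of i, so the syndrome is the binary index of the flipped bit.
Read s = 1111 with s[0] as LSB: 1·2^0 + 1·2^1 + 1·2^2 + 1·2^3 = 15.
Error is at bit position 15.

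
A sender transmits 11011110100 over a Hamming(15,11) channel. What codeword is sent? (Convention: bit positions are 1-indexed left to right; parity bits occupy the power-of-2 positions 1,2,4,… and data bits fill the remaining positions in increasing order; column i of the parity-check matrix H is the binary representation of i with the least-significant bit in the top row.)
Codeword c = d · G (mod 2), d = 11011110100:
  c[0] = d·G[:,0] = (11011110100)·(11011010101) mod 2 = 1+1+0+1+1+0+1+0+1+0+0 mod 2 = 0
  c[1] = d·G[:,1] = (11011110100)·(10110110011) mod 2 = 1+0+0+1+0+1+1+0+0+0+0 mod 2 = 0
  c[2] = d·G[:,2] = (11011110100)·(10000000000) mod 2 = 1+0+0+0+0+0+0+0+0+0+0 mod 2 = 1
  c[3] = d·G[:,3] = (11011110100)·(01110001111) mod 2 = 0+1+0+1+0+0+0+0+1+0+0 mod 2 = 1
  c[4] = d·G[:,4] = (11011110100)·(01000000000) mod 2 = 0+1+0+0+0+0+0+0+0+0+0 mod 2 = 1
  c[5] = d·G[:,5] = (11011110100)·(00100000000) mod 2 = 0+0+0+0+0+0+0+0+0+0+0 mod 2 = 0
  c[6] = d·G[:,6] = (11011110100)·(00010000000) mod 2 = 0+0+0+1+0+0+0+0+0+0+0 mod 2 = 1
  c[7] = d·G[:,7] = (11011110100)·(00001111111) mod 2 = 0+0+0+0+1+1+1+0+1+0+0 mod 2 = 0
  c[8] = d·G[:,8] = (11011110100)·(00001000000) mod 2 = 0+0+0+0+1+0+0+0+0+0+0 mod 2 = 1
  c[9] = d·G[:,9] = (11011110100)·(00000100000) mod 2 = 0+0+0+0+0+1+0+0+0+0+0 mod 2 = 1
  c[10] = d·G[:,10] = (11011110100)·(00000010000) mod 2 = 0+0+0+0+0+0+1+0+0+0+0 mod 2 = 1
  c[11] = d·G[:,11] = (11011110100)·(00000001000) mod 2 = 0+0+0+0+0+0+0+0+0+0+0 mod 2 = 0
  c[12] = d·G[:,12] = (11011110100)·(00000000100) mod 2 = 0+0+0+0+0+0+0+0+1+0+0 mod 2 = 1
  c[13] = d·G[:,13] = (11011110100)·(00000000010) mod 2 = 0+0+0+0+0+0+0+0+0+0+0 mod 2 = 0
  c[14] = d·G[:,14] = (11011110100)·(00000000001) mod 2 = 0+0+0+0+0+0+0+0+0+0+0 mod 2 = 0
Codeword = 001110101110100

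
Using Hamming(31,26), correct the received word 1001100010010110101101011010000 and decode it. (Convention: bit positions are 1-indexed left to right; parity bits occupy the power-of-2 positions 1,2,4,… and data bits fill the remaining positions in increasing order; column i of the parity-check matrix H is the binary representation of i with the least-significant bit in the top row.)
Syndrome s = H · r^T (mod 2), r = 1001100010010110101101011010000:
  s[0] = (1010101010101010101010101010101)·(1001100010010110101101011010000) mod 2 = 1+0+0+0+1+0+0+0+1+0+0+0+0+0+1+0+1+0+1+0+0+0+0+0+1+0+1+0+0+0+0 mod 2 = 0
  s[1] = (0110011001100110011001100110011)·(1001100010010110101101011010000) mod 2 = 0+0+0+0+0+0+0+0+0+0+0+0+0+1+1+0+0+0+1+0+0+1+0+0+0+0+1+0+0+0+0 mod 2 = 1
  s[2] = (0001111000011110000111100001111)·(1001100010010110101101011010000) mod 2 = 0+0+0+1+1+0+0+0+0+0+0+1+0+1+1+0+0+0+0+1+0+1+0+0+0+0+0+0+0+0+0 mod 2 = 1
  s[3] = (0000000111111110000000011111111)·(1001100010010110101101011010000) mod 2 = 0+0+0+0+0+0+0+0+1+0+0+1+0+1+1+0+0+0+0+0+0+0+0+1+1+0+1+0+0+0+0 mod 2 = 1
  s[4] = (0000000000000001111111111111111)·(1001100010010110101101011010000) mod 2 = 0+0+0+0+0+0+0+0+0+0+0+0+0+0+0+0+1+0+1+1+0+1+0+1+1+0+1+0+0+0+0 mod 2 = 1
Syndrome = 01111
Column 30 of H equals this syndrome → error at bit 30 (1-indexed).
Flip bit 30: 1001100010010110101101011010000 → 1001100010010110101101011010010
Extract data bits at positions {3,5,6,7,9,10,11,12,13,14,15,17,18,19,20,21,22,23,24,25,26,27,28,29,30,31}: 01001001011101101011010010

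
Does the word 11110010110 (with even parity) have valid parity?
Sum of all bits: 1+1+1+1+0+0+1+0+1+1+0 = 7; 7 mod 2 = 1. Result is 1 → parity error detected.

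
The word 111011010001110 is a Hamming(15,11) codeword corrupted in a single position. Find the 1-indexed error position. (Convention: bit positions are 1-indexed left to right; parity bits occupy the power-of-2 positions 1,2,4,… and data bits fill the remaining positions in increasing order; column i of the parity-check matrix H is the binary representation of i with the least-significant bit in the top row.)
Syndrome s = H · r^T (mod 2), r = 111011010001110:
  s[0] = (101010101010101)·(111011010001110) mod 2 = 1+0+1+0+1+0+0+0+0+0+0+0+1+0+0 mod 2 = 0
  s[1] = (011001100110011)·(111011010001110) mod 2 = 0+1+1+0+0+1+0+0+0+0+0+0+0+1+0 mod 2 = 0
  s[2] = (000111100001111)·(111011010001110) mod 2 = 0+0+0+0+1+1+0+0+0+0+0+1+1+1+0 mod 2 = 1
  s[3] = (000000011111111)·(111011010001110) mod 2 = 0+0+0+0+0+0+0+1+0+0+0+1+1+1+0 mod 2 = 0
Syndrome = 0010
Column i of H is the binary representation of i, so the syndrome is the binary index of the flipped bit.
Read s = 0010 with s[0] as LSB: 0·2^0 + 0·2^1 + 1·2^2 + 0·2^3 = 4.
Error is at bit position 4.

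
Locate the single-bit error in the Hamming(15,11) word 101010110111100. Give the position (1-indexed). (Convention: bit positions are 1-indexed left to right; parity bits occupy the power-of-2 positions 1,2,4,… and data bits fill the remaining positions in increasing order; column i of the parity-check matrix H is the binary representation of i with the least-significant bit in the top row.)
Syndrome s = H · r^T (mod 2), r = 101010110111100:
  s[0] = (101010101010101)·(101010110111100) mod 2 = 1+0+1+0+1+0+1+0+0+0+1+0+1+0+0 mod 2 = 0
  s[1] = (011001100110011)·(101010110111100) mod 2 = 0+0+1+0+0+0+1+0+0+1+1+0+0+0+0 mod 2 = 0
  s[2] = (000111100001111)·(101010110111100) mod 2 = 0+0+0+0+1+0+1+0+0+0+0+1+1+0+0 mod 2 = 0
  s[3] = (000000011111111)·(101010110111100) mod 2 = 0+0+0+0+0+0+0+1+0+1+1+1+1+0+0 mod 2 = 1
Syndrome = 0001
Column i of H is the binary representation of i, so the syndrome is the binary index of the flipped bit.
Read s = 0001 with s[0] as LSB: 0·2^0 + 0·2^1 + 0·2^2 + 1·2^3 = 8.
Error is at bit position 8.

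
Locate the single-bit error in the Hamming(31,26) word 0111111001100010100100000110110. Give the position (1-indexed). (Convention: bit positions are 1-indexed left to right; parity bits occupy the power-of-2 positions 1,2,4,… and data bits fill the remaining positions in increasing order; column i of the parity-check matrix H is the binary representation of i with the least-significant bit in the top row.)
Syndrome s = H · r^T (mod 2), r = 0111111001100010100100000110110:
  s[0] = (1010101010101010101010101010101)·(0111111001100010100100000110110) mod 2 = 0+0+1+0+1+0+1+0+0+0+1+0+0+0+1+0+1+0+0+0+0+0+0+0+0+0+1+0+1+0+0 mod 2 = 0
  s[1] = (0110011001100110011001100110011)·(0111111001100010100100000110110) mod 2 = 0+1+1+0+0+1+1+0+0+1+1+0+0+0+1+0+0+0+0+0+0+0+0+0+0+1+1+0+0+1+0 mod 2 = 0
  s[2] = (0001111000011110000111100001111)·(0111111001100010100100000110110) mod 2 = 0+0+0+1+1+1+1+0+0+0+0+0+0+0+1+0+0+0+0+1+0+0+0+0+0+0+0+0+1+1+0 mod 2 = 0
  s[3] = (0000000111111110000000011111111)·(0111111001100010100100000110110) mod 2 = 0+0+0+0+0+0+0+0+0+1+1+0+0+0+1+0+0+0+0+0+0+0+0+0+0+1+1+0+1+1+0 mod 2 = 1
  s[4] = (0000000000000001111111111111111)·(0111111001100010100100000110110) mod 2 = 0+0+0+0+0+0+0+0+0+0+0+0+0+0+0+0+1+0+0+1+0+0+0+0+0+1+1+0+1+1+0 mod 2 = 0
Syndrome = 00010
Column i of H is the binary representation of i, so the syndrome is the binary index of the flipped bit.
Read s = 00010 with s[0] as LSB: 0·2^0 + 0·2^1 + 0·2^2 + 1·2^3 + 0·2^4 = 8.
Error is at bit position 8.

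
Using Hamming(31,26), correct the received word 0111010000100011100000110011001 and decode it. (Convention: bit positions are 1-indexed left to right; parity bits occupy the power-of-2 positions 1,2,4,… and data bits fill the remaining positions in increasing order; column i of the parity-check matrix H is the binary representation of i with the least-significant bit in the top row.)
Syndrome s = H · r^T (mod 2), r = 0111010000100011100000110011001:
  s[0] = (1010101010101010101010101010101)·(0111010000100011100000110011001) mod 2 = 0+0+1+0+0+0+0+0+0+0+1+0+0+0+1+0+1+0+0+0+0+0+1+0+0+0+1+0+0+0+1 mod 2 = 1
  s[1] = (0110011001100110011001100110011)·(0111010000100011100000110011001) mod 2 = 0+1+1+0+0+1+0+0+0+0+1+0+0+0+1+0+0+0+0+0+0+0+1+0+0+0+1+0+0+0+1 mod 2 = 0
  s[2] = (0001111000011110000111100001111)·(0111010000100011100000110011001) mod 2 = 0+0+0+1+0+1+0+0+0+0+0+0+0+0+1+0+0+0+0+0+0+0+1+0+0+0+0+1+0+0+1 mod 2 = 0
  s[3] = (0000000111111110000000011111111)·(0111010000100011100000110011001) mod 2 = 0+0+0+0+0+0+0+0+0+0+1+0+0+0+1+0+0+0+0+0+0+0+0+1+0+0+1+1+0+0+1 mod 2 = 0
  s[4] = (0000000000000001111111111111111)·(0111010000100011100000110011001) mod 2 = 0+0+0+0+0+0+0+0+0+0+0+0+0+0+0+1+1+0+0+0+0+0+1+1+0+0+1+1+0+0+1 mod 2 = 1
Syndrome = 10001
Column 17 of H equals this syndrome → error at bit 17 (1-indexed).
Flip bit 17: 0111010000100011100000110011001 → 0111010000100011000000110011001
Extract data bits at positions {3,5,6,7,9,10,11,12,13,14,15,17,18,19,20,21,22,23,24,25,26,27,28,29,30,31}: 10100010001000000110011001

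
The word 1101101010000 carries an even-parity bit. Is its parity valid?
Sum of all bits: 1+1+0+1+1+0+1+0+1+0+0+0+0 = 6; 6 mod 2 = 0. Result is 0 → valid parity.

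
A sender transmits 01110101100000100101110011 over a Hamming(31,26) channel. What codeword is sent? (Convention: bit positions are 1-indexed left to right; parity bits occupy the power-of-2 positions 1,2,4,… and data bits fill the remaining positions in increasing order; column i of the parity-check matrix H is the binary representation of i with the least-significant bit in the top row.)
Codeword c = d · G (mod 2), d = 01110101100000100101110011:
  c[0] = d·G[:,0] = (01110101100000100101110011)·(11011010101101010101010101) mod 2 = 0+1+0+1+0+0+0+0+1+0+0+0+0+0+0+0+0+1+0+1+0+1+0+0+0+1 mod 2 = 1
  c[1] = d·G[:,1] = (01110101100000100101110011)·(10110110011011001100110011) mod 2 = 0+0+1+1+0+1+0+0+0+0+0+0+0+0+0+0+0+1+0+0+1+1+0+0+1+1 mod 2 = 0
  c[2] = d·G[:,2] = (01110101100000100101110011)·(10000000000000000000000000) mod 2 = 0+0+0+0+0+0+0+0+0+0+0+0+0+0+0+0+0+0+0+0+0+0+0+0+0+0 mod 2 = 0
  c[3] = d·G[:,3] = (01110101100000100101110011)·(01110001111000111100001111) mod 2 = 0+1+1+1+0+0+0+1+1+0+0+0+0+0+1+0+0+1+0+0+0+0+0+0+1+1 mod 2 = 1
  c[4] = d·G[:,4] = (01110101100000100101110011)·(01000000000000000000000000) mod 2 = 0+1+0+0+0+0+0+0+0+0+0+0+0+0+0+0+0+0+0+0+0+0+0+0+0+0 mod 2 = 1
  c[5] = d·G[:,5] = (01110101100000100101110011)·(00100000000000000000000000) mod 2 = 0+0+1+0+0+0+0+0+0+0+0+0+0+0+0+0+0+0+0+0+0+0+0+0+0+0 mod 2 = 1
  c[6] = d·G[:,6] = (01110101100000100101110011)·(00010000000000000000000000) mod 2 = 0+0+0+1+0+0+0+0+0+0+0+0+0+0+0+0+0+0+0+0+0+0+0+0+0+0 mod 2 = 1
  c[7] = d·G[:,7] = (01110101100000100101110011)·(00001111111000000011111111) mod 2 = 0+0+0+0+0+1+0+1+1+0+0+0+0+0+0+0+0+0+0+1+1+1+0+0+1+1 mod 2 = 0
  c[8] = d·G[:,8] = (01110101100000100101110011)·(00001000000000000000000000) mod 2 = 0+0+0+0+0+0+0+0+0+0+0+0+0+0+0+0+0+0+0+0+0+0+0+0+0+0 mod 2 = 0
  c[9] = d·G[:,9] = (01110101100000100101110011)·(00000100000000000000000000) mod 2 = 0+0+0+0+0+1+0+0+0+0+0+0+0+0+0+0+0+0+0+0+0+0+0+0+0+0 mod 2 = 1
  c[10] = d·G[:,10] = (01110101100000100101110011)·(00000010000000000000000000) mod 2 = 0+0+0+0+0+0+0+0+0+0+0+0+0+0+0+0+0+0+0+0+0+0+0+0+0+0 mod 2 = 0
  c[11] = d·G[:,11] = (01110101100000100101110011)·(00000001000000000000000000) mod 2 = 0+0+0+0+0+0+0+1+0+0+0+0+0+0+0+0+0+0+0+0+0+0+0+0+0+0 mod 2 = 1
  c[12] = d·G[:,12] = (01110101100000100101110011)·(00000000100000000000000000) mod 2 = 0+0+0+0+0+0+0+0+1+0+0+0+0+0+0+0+0+0+0+0+0+0+0+0+0+0 mod 2 = 1
  c[13] = d·G[:,13] = (01110101100000100101110011)·(00000000010000000000000000) mod 2 = 0+0+0+0+0+0+0+0+0+0+0+0+0+0+0+0+0+0+0+0+0+0+0+0+0+0 mod 2 = 0
  c[14] = d·G[:,14] = (01110101100000100101110011)·(00000000001000000000000000) mod 2 = 0+0+0+0+0+0+0+0+0+0+0+0+0+0+0+0+0+0+0+0+0+0+0+0+0+0 mod 2 = 0
  c[15] = d·G[:,15] = (01110101100000100101110011)·(00000000000111111111111111) mod 2 = 0+0+0+0+0+0+0+0+0+0+0+0+0+0+1+0+0+1+0+1+1+1+0+0+1+1 mod 2 = 1
  c[16] = d·G[:,16] = (01110101100000100101110011)·(00000000000100000000000000) mod 2 = 0+0+0+0+0+0+0+0+0+0+0+0+0+0+0+0+0+0+0+0+0+0+0+0+0+0 mod 2 = 0
  c[17] = d·G[:,17] = (01110101100000100101110011)·(00000000000010000000000000) mod 2 = 0+0+0+0+0+0+0+0+0+0+0+0+0+0+0+0+0+0+0+0+0+0+0+0+0+0 mod 2 = 0
  c[18] = d·G[:,18] = (01110101100000100101110011)·(00000000000001000000000000) mod 2 = 0+0+0+0+0+0+0+0+0+0+0+0+0+0+0+0+0+0+0+0+0+0+0+0+0+0 mod 2 = 0
  c[19] = d·G[:,19] = (01110101100000100101110011)·(00000000000000100000000000) mod 2 = 0+0+0+0+0+0+0+0+0+0+0+0+0+0+1+0+0+0+0+0+0+0+0+0+0+0 mod 2 = 1
  c[20] = d·G[:,20] = (01110101100000100101110011)·(00000000000000010000000000) mod 2 = 0+0+0+0+0+0+0+0+0+0+0+0+0+0+0+0+0+0+0+0+0+0+0+0+0+0 mod 2 = 0
  c[21] = d·G[:,21] = (01110101100000100101110011)·(00000000000000001000000000) mod 2 = 0+0+0+0+0+0+0+0+0+0+0+0+0+0+0+0+0+0+0+0+0+0+0+0+0+0 mod 2 = 0
  c[22] = d·G[:,22] = (01110101100000100101110011)·(00000000000000000100000000) mod 2 = 0+0+0+0+0+0+0+0+0+0+0+0+0+0+0+0+0+1+0+0+0+0+0+0+0+0 mod 2 = 1
  c[23] = d·G[:,23] = (01110101100000100101110011)·(00000000000000000010000000) mod 2 = 0+0+0+0+0+0+0+0+0+0+0+0+0+0+0+0+0+0+0+0+0+0+0+0+0+0 mod 2 = 0
  c[24] = d·G[:,24] = (01110101100000100101110011)·(00000000000000000001000000) mod 2 = 0+0+0+0+0+0+0+0+0+0+0+0+0+0+0+0+0+0+0+1+0+0+0+0+0+0 mod 2 = 1
  c[25] = d·G[:,25] = (01110101100000100101110011)·(00000000000000000000100000) mod 2 = 0+0+0+0+0+0+0+0+0+0+0+0+0+0+0+0+0+0+0+0+1+0+0+0+0+0 mod 2 = 1
  c[26] = d·G[:,26] = (01110101100000100101110011)·(00000000000000000000010000) mod 2 = 0+0+0+0+0+0+0+0+0+0+0+0+0+0+0+0+0+0+0+0+0+1+0+0+0+0 mod 2 = 1
  c[27] = d·G[:,27] = (01110101100000100101110011)·(00000000000000000000001000) mod 2 = 0+0+0+0+0+0+0+0+0+0+0+0+0+0+0+0+0+0+0+0+0+0+0+0+0+0 mod 2 = 0
  c[28] = d·G[:,28] = (01110101100000100101110011)·(00000000000000000000000100) mod 2 = 0+0+0+0+0+0+0+0+0+0+0+0+0+0+0+0+0+0+0+0+0+0+0+0+0+0 mod 2 = 0
  c[29] = d·G[:,29] = (01110101100000100101110011)·(00000000000000000000000010) mod 2 = 0+0+0+0+0+0+0+0+0+0+0+0+0+0+0+0+0+0+0+0+0+0+0+0+1+0 mod 2 = 1
  c[30] = d·G[:,30] = (01110101100000100101110011)·(00000000000000000000000001) mod 2 = 0+0+0+0+0+0+0+0+0+0+0+0+0+0+0+0+0+0+0+0+0+0+0+0+0+1 mod 2 = 1
Codeword = 1001111001011001000100101110011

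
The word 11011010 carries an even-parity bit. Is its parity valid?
Sum of all bits: 1+1+0+1+1+0+1+0 = 5; 5 mod 2 = 1. Result is 1 → parity error detected.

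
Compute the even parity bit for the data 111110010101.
Sum of data bits: 1+1+1+1+1+0+0+1+0+1+0+1 = 8.
8 mod 2 = 0, so parity bit = 0.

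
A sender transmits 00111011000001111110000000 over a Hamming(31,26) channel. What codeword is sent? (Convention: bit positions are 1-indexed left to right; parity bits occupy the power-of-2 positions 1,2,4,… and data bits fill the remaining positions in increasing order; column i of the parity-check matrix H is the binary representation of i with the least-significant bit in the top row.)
Codeword c = d · G (mod 2), d = 00111011000001111110000000:
  c[0] = d·G[:,0] = (00111011000001111110000000)·(11011010101101010101010101) mod 2 = 0+0+0+1+1+0+1+0+0+0+0+0+0+1+0+1+0+1+0+0+0+0+0+0+0+0 mod 2 = 0
  c[1] = d·G[:,1] = (00111011000001111110000000)·(10110110011011001100110011) mod 2 = 0+0+1+1+0+0+1+0+0+0+0+0+0+1+0+0+1+1+0+0+0+0+0+0+0+0 mod 2 = 0
  c[2] = d·G[:,2] = (00111011000001111110000000)·(10000000000000000000000000) mod 2 = 0+0+0+0+0+0+0+0+0+0+0+0+0+0+0+0+0+0+0+0+0+0+0+0+0+0 mod 2 = 0
  c[3] = d·G[:,3] = (00111011000001111110000000)·(01110001111000111100001111) mod 2 = 0+0+1+1+0+0+0+1+0+0+0+0+0+0+1+1+1+1+0+0+0+0+0+0+0+0 mod 2 = 1
  c[4] = d·G[:,4] = (00111011000001111110000000)·(01000000000000000000000000) mod 2 = 0+0+0+0+0+0+0+0+0+0+0+0+0+0+0+0+0+0+0+0+0+0+0+0+0+0 mod 2 = 0
  c[5] = d·G[:,5] = (00111011000001111110000000)·(00100000000000000000000000) mod 2 = 0+0+1+0+0+0+0+0+0+0+0+0+0+0+0+0+0+0+0+0+0+0+0+0+0+0 mod 2 = 1
  c[6] = d·G[:,6] = (00111011000001111110000000)·(00010000000000000000000000) mod 2 = 0+0+0+1+0+0+0+0+0+0+0+0+0+0+0+0+0+0+0+0+0+0+0+0+0+0 mod 2 = 1
  c[7] = d·G[:,7] = (00111011000001111110000000)·(00001111111000000011111111) mod 2 = 0+0+0+0+1+0+1+1+0+0+0+0+0+0+0+0+0+0+1+0+0+0+0+0+0+0 mod 2 = 0
  c[8] = d·G[:,8] = (00111011000001111110000000)·(00001000000000000000000000) mod 2 = 0+0+0+0+1+0+0+0+0+0+0+0+0+0+0+0+0+0+0+0+0+0+0+0+0+0 mod 2 = 1
  c[9] = d·G[:,9] = (00111011000001111110000000)·(00000100000000000000000000) mod 2 = 0+0+0+0+0+0+0+0+0+0+0+0+0+0+0+0+0+0+0+0+0+0+0+0+0+0 mod 2 = 0
  c[10] = d·G[:,10] = (00111011000001111110000000)·(00000010000000000000000000) mod 2 = 0+0+0+0+0+0+1+0+0+0+0+0+0+0+0+0+0+0+0+0+0+0+0+0+0+0 mod 2 = 1
  c[11] = d·G[:,11] = (00111011000001111110000000)·(00000001000000000000000000) mod 2 = 0+0+0+0+0+0+0+1+0+0+0+0+0+0+0+0+0+0+0+0+0+0+0+0+0+0 mod 2 = 1
  c[12] = d·G[:,12] = (00111011000001111110000000)·(00000000100000000000000000) mod 2 = 0+0+0+0+0+0+0+0+0+0+0+0+0+0+0+0+0+0+0+0+0+0+0+0+0+0 mod 2 = 0
  c[13] = d·G[:,13] = (00111011000001111110000000)·(00000000010000000000000000) mod 2 = 0+0+0+0+0+0+0+0+0+0+0+0+0+0+0+0+0+0+0+0+0+0+0+0+0+0 mod 2 = 0
  c[14] = d·G[:,14] = (00111011000001111110000000)·(00000000001000000000000000) mod 2 = 0+0+0+0+0+0+0+0+0+0+0+0+0+0+0+0+0+0+0+0+0+0+0+0+0+0 mod 2 = 0
  c[15] = d·G[:,15] = (00111011000001111110000000)·(00000000000111111111111111) mod 2 = 0+0+0+0+0+0+0+0+0+0+0+0+0+1+1+1+1+1+1+0+0+0+0+0+0+0 mod 2 = 0
  c[16] = d·G[:,16] = (00111011000001111110000000)·(00000000000100000000000000) mod 2 = 0+0+0+0+0+0+0+0+0+0+0+0+0+0+0+0+0+0+0+0+0+0+0+0+0+0 mod 2 = 0
  c[17] = d·G[:,17] = (00111011000001111110000000)·(00000000000010000000000000) mod 2 = 0+0+0+0+0+0+0+0+0+0+0+0+0+0+0+0+0+0+0+0+0+0+0+0+0+0 mod 2 = 0
  c[18] = d·G[:,18] = (00111011000001111110000000)·(00000000000001000000000000) mod 2 = 0+0+0+0+0+0+0+0+0+0+0+0+0+1+0+0+0+0+0+0+0+0+0+0+0+0 mod 2 = 1
  c[19] = d·G[:,19] = (00111011000001111110000000)·(00000000000000100000000000) mod 2 = 0+0+0+0+0+0+0+0+0+0+0+0+0+0+1+0+0+0+0+0+0+0+0+0+0+0 mod 2 = 1
  c[20] = d·G[:,20] = (00111011000001111110000000)·(00000000000000010000000000) mod 2 = 0+0+0+0+0+0+0+0+0+0+0+0+0+0+0+1+0+0+0+0+0+0+0+0+0+0 mod 2 = 1
  c[21] = d·G[:,21] = (00111011000001111110000000)·(00000000000000001000000000) mod 2 = 0+0+0+0+0+0+0+0+0+0+0+0+0+0+0+0+1+0+0+0+0+0+0+0+0+0 mod 2 = 1
  c[22] = d·G[:,22] = (00111011000001111110000000)·(00000000000000000100000000) mod 2 = 0+0+0+0+0+0+0+0+0+0+0+0+0+0+0+0+0+1+0+0+0+0+0+0+0+0 mod 2 = 1
  c[23] = d·G[:,23] = (00111011000001111110000000)·(00000000000000000010000000) mod 2 = 0+0+0+0+0+0+0+0+0+0+0+0+0+0+0+0+0+0+1+0+0+0+0+0+0+0 mod 2 = 1
  c[24] = d·G[:,24] = (00111011000001111110000000)·(00000000000000000001000000) mod 2 = 0+0+0+0+0+0+0+0+0+0+0+0+0+0+0+0+0+0+0+0+0+0+0+0+0+0 mod 2 = 0
  c[25] = d·G[:,25] = (00111011000001111110000000)·(00000000000000000000100000) mod 2 = 0+0+0+0+0+0+0+0+0+0+0+0+0+0+0+0+0+0+0+0+0+0+0+0+0+0 mod 2 = 0
  c[26] = d·G[:,26] = (00111011000001111110000000)·(00000000000000000000010000) mod 2 = 0+0+0+0+0+0+0+0+0+0+0+0+0+0+0+0+0+0+0+0+0+0+0+0+0+0 mod 2 = 0
  c[27] = d·G[:,27] = (00111011000001111110000000)·(00000000000000000000001000) mod 2 = 0+0+0+0+0+0+0+0+0+0+0+0+0+0+0+0+0+0+0+0+0+0+0+0+0+0 mod 2 = 0
  c[28] = d·G[:,28] = (00111011000001111110000000)·(00000000000000000000000100) mod 2 = 0+0+0+0+0+0+0+0+0+0+0+0+0+0+0+0+0+0+0+0+0+0+0+0+0+0 mod 2 = 0
  c[29] = d·G[:,29] = (00111011000001111110000000)·(00000000000000000000000010) mod 2 = 0+0+0+0+0+0+0+0+0+0+0+0+0+0+0+0+0+0+0+0+0+0+0+0+0+0 mod 2 = 0
  c[30] = d·G[:,30] = (00111011000001111110000000)·(00000000000000000000000001) mod 2 = 0+0+0+0+0+0+0+0+0+0+0+0+0+0+0+0+0+0+0+0+0+0+0+0+0+0 mod 2 = 0
Codeword = 0001011010110000001111110000000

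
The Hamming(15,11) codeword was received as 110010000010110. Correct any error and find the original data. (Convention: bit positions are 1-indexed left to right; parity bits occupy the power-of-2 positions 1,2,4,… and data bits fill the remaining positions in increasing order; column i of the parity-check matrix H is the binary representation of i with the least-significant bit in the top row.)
Syndrome s = H · r^T (mod 2), r = 110010000010110:
  s[0] = (101010101010101)·(110010000010110) mod 2 = 1+0+0+0+1+0+0+0+0+0+1+0+1+0+0 mod 2 = 0
  s[1] = (011001100110011)·(110010000010110) mod 2 = 0+1+0+0+0+0+0+0+0+0+1+0+0+1+0 mod 2 = 1
  s[2] = (000111100001111)·(110010000010110) mod 2 = 0+0+0+0+1+0+0+0+0+0+0+0+1+1+0 mod 2 = 1
  s[3] = (000000011111111)·(110010000010110) mod 2 = 0+0+0+0+0+0+0+0+0+0+1+0+1+1+0 mod 2 = 1
Syndrome = 0111
Column 14 of H equals this syndrome → error at bit 14 (1-indexed).
Flip bit 14: 110010000010110 → 110010000010100
Extract data bits at positions {3,5,6,7,9,10,11,12,13,14,15}: 01000010100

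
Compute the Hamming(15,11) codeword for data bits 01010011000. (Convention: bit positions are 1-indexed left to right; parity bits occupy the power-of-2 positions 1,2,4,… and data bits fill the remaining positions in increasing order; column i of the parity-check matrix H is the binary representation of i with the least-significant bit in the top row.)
Codeword c = d · G (mod 2), d = 01010011000:
  c[0] = d·G[:,0] = (01010011000)·(11011010101) mod 2 = 0+1+0+1+0+0+1+0+0+0+0 mod 2 = 1
  c[1] = d·G[:,1] = (01010011000)·(10110110011) mod 2 = 0+0+0+1+0+0+1+0+0+0+0 mod 2 = 0
  c[2] = d·G[:,2] = (01010011000)·(10000000000) mod 2 = 0+0+0+0+0+0+0+0+0+0+0 mod 2 = 0
  c[3] = d·G[:,3] = (01010011000)·(01110001111) mod 2 = 0+1+0+1+0+0+0+1+0+0+0 mod 2 = 1
  c[4] = d·G[:,4] = (01010011000)·(01000000000) mod 2 = 0+1+0+0+0+0+0+0+0+0+0 mod 2 = 1
  c[5] = d·G[:,5] = (01010011000)·(00100000000) mod 2 = 0+0+0+0+0+0+0+0+0+0+0 mod 2 = 0
  c[6] = d·G[:,6] = (01010011000)·(00010000000) mod 2 = 0+0+0+1+0+0+0+0+0+0+0 mod 2 = 1
  c[7] = d·G[:,7] = (01010011000)·(00001111111) mod 2 = 0+0+0+0+0+0+1+1+0+0+0 mod 2 = 0
  c[8] = d·G[:,8] = (01010011000)·(00001000000) mod 2 = 0+0+0+0+0+0+0+0+0+0+0 mod 2 = 0
  c[9] = d·G[:,9] = (01010011000)·(00000100000) mod 2 = 0+0+0+0+0+0+0+0+0+0+0 mod 2 = 0
  c[10] = d·G[:,10] = (01010011000)·(00000010000) mod 2 = 0+0+0+0+0+0+1+0+0+0+0 mod 2 = 1
  c[11] = d·G[:,11] = (01010011000)·(00000001000) mod 2 = 0+0+0+0+0+0+0+1+0+0+0 mod 2 = 1
  c[12] = d·G[:,12] = (01010011000)·(00000000100) mod 2 = 0+0+0+0+0+0+0+0+0+0+0 mod 2 = 0
  c[13] = d·G[:,13] = (01010011000)·(00000000010) mod 2 = 0+0+0+0+0+0+0+0+0+0+0 mod 2 = 0
  c[14] = d·G[:,14] = (01010011000)·(00000000001) mod 2 = 0+0+0+0+0+0+0+0+0+0+0 mod 2 = 0
Codeword = 100110100011000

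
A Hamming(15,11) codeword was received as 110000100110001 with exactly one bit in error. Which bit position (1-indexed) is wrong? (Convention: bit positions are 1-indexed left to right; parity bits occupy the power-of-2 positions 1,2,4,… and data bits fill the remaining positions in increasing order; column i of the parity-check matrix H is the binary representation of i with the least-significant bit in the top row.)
Syndrome s = H · r^T (mod 2), r = 110000100110001:
  s[0] = (101010101010101)·(110000100110001) mod 2 = 1+0+0+0+0+0+1+0+0+0+1+0+0+0+1 mod 2 = 0
  s[1] = (011001100110011)·(110000100110001) mod 2 = 0+1+0+0+0+0+1+0+0+1+1+0+0+0+1 mod 2 = 1
  s[2] = (000111100001111)·(110000100110001) mod 2 = 0+0+0+0+0+0+1+0+0+0+0+0+0+0+1 mod 2 = 0
  s[3] = (000000011111111)·(110000100110001) mod 2 = 0+0+0+0+0+0+0+0+0+1+1+0+0+0+1 mod 2 = 1
Syndrome = 0101
Column i of H is the binary representation of i, so the syndrome is the binary index of the flipped bit.
Read s = 0101 with s[0] as LSB: 0·2^0 + 1·2^1 + 0·2^2 + 1·2^3 = 10.
Error is at bit position 10.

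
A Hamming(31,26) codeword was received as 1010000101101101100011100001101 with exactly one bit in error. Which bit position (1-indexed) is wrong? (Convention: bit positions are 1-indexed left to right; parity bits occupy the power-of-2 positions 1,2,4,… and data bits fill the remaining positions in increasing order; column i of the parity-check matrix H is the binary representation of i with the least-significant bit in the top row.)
Syndrome s = H · r^T (mod 2), r = 1010000101101101100011100001101:
  s[0] = (1010101010101010101010101010101)·(1010000101101101100011100001101) mod 2 = 1+0+1+0+0+0+0+0+0+0+1+0+1+0+0+0+1+0+0+0+1+0+1+0+0+0+0+0+1+0+1 mod 2 = 1
  s[1] = (0110011001100110011001100110011)·(1010000101101101100011100001101) mod 2 = 0+0+1+0+0+0+0+0+0+1+1+0+0+1+0+0+0+0+0+0+0+1+1+0+0+0+0+0+0+0+1 mod 2 = 1
  s[2] = (0001111000011110000111100001111)·(1010000101101101100011100001101) mod 2 = 0+0+0+0+0+0+0+0+0+0+0+0+1+1+0+0+0+0+0+0+1+1+1+0+0+0+0+1+1+0+1 mod 2 = 0
  s[3] = (0000000111111110000000011111111)·(1010000101101101100011100001101) mod 2 = 0+0+0+0+0+0+0+1+0+1+1+0+1+1+0+0+0+0+0+0+0+0+0+0+0+0+0+1+1+0+1 mod 2 = 0
  s[4] = (0000000000000001111111111111111)·(1010000101101101100011100001101) mod 2 = 0+0+0+0+0+0+0+0+0+0+0+0+0+0+0+1+1+0+0+0+1+1+1+0+0+0+0+1+1+0+1 mod 2 = 0
Syndrome = 11000
Column i of H is the binary representation of i, so the syndrome is the binary index of the flipped bit.
Read s = 11000 with s[0] as LSB: 1·2^0 + 1·2^1 + 0·2^2 + 0·2^3 + 0·2^4 = 3.
Error is at bit position 3.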